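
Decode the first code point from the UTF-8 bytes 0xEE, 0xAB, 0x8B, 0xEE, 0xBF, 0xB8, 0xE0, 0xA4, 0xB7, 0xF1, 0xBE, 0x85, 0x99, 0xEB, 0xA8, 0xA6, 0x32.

Offset 0: leading byte 0xEE = 11101110 → 3-byte char #1 = EE AB 8B.
Leading byte 0xEE = 11101110 matches 1110xxxx → 3-byte sequence.
Byte 1: 0xEE = 11101110, payload 1110 (4 bits).
Byte 2: 0xAB = 10101011 (10xxxxxx ✓), payload 101011.
Byte 3: 0x8B = 10001011 (10xxxxxx ✓), payload 001011.
Concatenate: 1110101011001011 = 0xEACB (16 bits → U+EACB).

U+EACB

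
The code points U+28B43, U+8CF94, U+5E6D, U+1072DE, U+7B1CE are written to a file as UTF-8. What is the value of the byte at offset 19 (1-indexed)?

0x8E

1-indexed offset 19 is 0-indexed offset 18.
U+28B43 → 4-byte form F0 A8 AD 83 at offsets 0–3.
U+8CF94 → 4-byte form F2 8C BE 94 at offsets 4–7.
U+5E6D → 3-byte form E5 B9 AD at offsets 8–10.
U+1072DE → 4-byte form F4 87 8B 9E at offsets 11–14.
U+7B1CE → 4-byte form F1 BB 87 8E at offsets 15–18.
Offset 18 falls in char 5's range; it's byte 4 of F1 BB 87 8E = 0x8E.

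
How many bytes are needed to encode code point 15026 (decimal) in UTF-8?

3

U+3AB2 = 0x3AB2. UTF-8 uses 1 byte below 0x80, 2 below 0x800, 3 below 0x10000, 4 up to 0x10FFFF. 0x3AB2 is in U+0800–U+FFFF → 3 bytes.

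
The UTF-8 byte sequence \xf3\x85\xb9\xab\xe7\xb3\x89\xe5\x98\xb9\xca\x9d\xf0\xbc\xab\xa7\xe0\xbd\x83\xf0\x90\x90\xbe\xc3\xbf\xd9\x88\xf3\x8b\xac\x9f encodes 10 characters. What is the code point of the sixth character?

U+0F43

Offset 0: leading byte 0xF3 = 11110011 → 4-byte char #1 = F3 85 B9 AB.
Offset 4: leading byte 0xE7 = 11100111 → 3-byte char #2 = E7 B3 89.
Offset 7: leading byte 0xE5 = 11100101 → 3-byte char #3 = E5 98 B9.
Offset 10: leading byte 0xCA = 11001010 → 2-byte char #4 = CA 9D.
Offset 12: leading byte 0xF0 = 11110000 → 4-byte char #5 = F0 BC AB A7.
Offset 16: leading byte 0xE0 = 11100000 → 3-byte char #6 = E0 BD 83.
Leading byte 0xE0 = 11100000 matches 1110xxxx → 3-byte sequence.
Byte 1: 0xE0 = 11100000, payload 0000 (4 bits).
Byte 2: 0xBD = 10111101 (10xxxxxx ✓), payload 111101.
Byte 3: 0x83 = 10000011 (10xxxxxx ✓), payload 000011.
Concatenate: 0000111101000011 = 0xF43 (16 bits → U+0F43).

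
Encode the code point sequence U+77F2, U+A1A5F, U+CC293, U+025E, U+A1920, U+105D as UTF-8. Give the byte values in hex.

U+77F2: 3-byte form → E7 9F B2.
U+A1A5F: 4-byte form → F2 A1 A9 9F.
U+CC293: 4-byte form → F3 8C 8A 93.
U+025E: 2-byte form → C9 9E.
U+A1920: 4-byte form → F2 A1 A4 A0.
U+105D: 3-byte form → E1 81 9D.
Concatenated (20 bytes): E7 9F B2 F2 A1 A9 9F F3 8C 8A 93 C9 9E F2 A1 A4 A0 E1 81 9D.

E7 9F B2 F2 A1 A9 9F F3 8C 8A 93 C9 9E F2 A1 A4 A0 E1 81 9D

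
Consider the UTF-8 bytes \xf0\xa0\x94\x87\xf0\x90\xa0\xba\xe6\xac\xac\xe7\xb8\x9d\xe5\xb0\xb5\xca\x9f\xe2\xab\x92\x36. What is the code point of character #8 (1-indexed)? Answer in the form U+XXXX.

U+0036

Offset 0: leading byte 0xF0 = 11110000 → 4-byte char #1 = F0 A0 94 87.
Offset 4: leading byte 0xF0 = 11110000 → 4-byte char #2 = F0 90 A0 BA.
Offset 8: leading byte 0xE6 = 11100110 → 3-byte char #3 = E6 AC AC.
Offset 11: leading byte 0xE7 = 11100111 → 3-byte char #4 = E7 B8 9D.
Offset 14: leading byte 0xE5 = 11100101 → 3-byte char #5 = E5 B0 B5.
Offset 17: leading byte 0xCA = 11001010 → 2-byte char #6 = CA 9F.
Offset 19: leading byte 0xE2 = 11100010 → 3-byte char #7 = E2 AB 92.
Offset 22: leading byte 0x36 = 00110110 → 1-byte char #8 = 36.
Leading byte 0x36 = 00110110 matches 0xxxxxxx → 1-byte sequence.
Byte 1: 0x36 = 00110110, payload 0110110 (7 bits).
Concatenate: 0110110 = 0x36 (7 bits → U+0036).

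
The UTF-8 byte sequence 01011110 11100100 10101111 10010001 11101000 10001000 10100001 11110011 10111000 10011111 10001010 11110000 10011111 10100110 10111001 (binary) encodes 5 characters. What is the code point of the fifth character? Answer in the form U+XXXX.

U+1F9B9

Offset 0: leading byte 0x5E = 01011110 → 1-byte char #1 = 5E.
Offset 1: leading byte 0xE4 = 11100100 → 3-byte char #2 = E4 AF 91.
Offset 4: leading byte 0xE8 = 11101000 → 3-byte char #3 = E8 88 A1.
Offset 7: leading byte 0xF3 = 11110011 → 4-byte char #4 = F3 B8 9F 8A.
Offset 11: leading byte 0xF0 = 11110000 → 4-byte char #5 = F0 9F A6 B9.
Leading byte 0xF0 = 11110000 matches 11110xxx → 4-byte sequence.
Byte 1: 0xF0 = 11110000, payload 000 (3 bits).
Byte 2: 0x9F = 10011111 (10xxxxxx ✓), payload 011111.
Byte 3: 0xA6 = 10100110 (10xxxxxx ✓), payload 100110.
Byte 4: 0xB9 = 10111001 (10xxxxxx ✓), payload 111001.
Concatenate: 000011111100110111001 = 0x1F9B9 (21 bits → U+1F9B9).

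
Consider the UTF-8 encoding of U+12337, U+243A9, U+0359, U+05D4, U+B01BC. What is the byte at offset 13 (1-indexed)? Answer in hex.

0xF2

1-indexed offset 13 is 0-indexed offset 12.
U+12337 → 4-byte form F0 92 8C B7 at offsets 0–3.
U+243A9 → 4-byte form F0 A4 8E A9 at offsets 4–7.
U+0359 → 2-byte form CD 99 at offsets 8–9.
U+05D4 → 2-byte form D7 94 at offsets 10–11.
U+B01BC → 4-byte form F2 B0 86 BC at offsets 12–15.
Offset 12 falls in char 5's range; it's byte 1 of F2 B0 86 BC = 0xF2.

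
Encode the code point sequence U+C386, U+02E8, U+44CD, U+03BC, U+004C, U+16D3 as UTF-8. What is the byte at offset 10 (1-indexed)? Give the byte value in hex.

0xBC

1-indexed offset 10 is 0-indexed offset 9.
U+C386 → 3-byte form EC 8E 86 at offsets 0–2.
U+02E8 → 2-byte form CB A8 at offsets 3–4.
U+44CD → 3-byte form E4 93 8D at offsets 5–7.
U+03BC → 2-byte form CE BC at offsets 8–9.
Offset 9 falls in char 4's range; it's byte 2 of CE BC = 0xBC.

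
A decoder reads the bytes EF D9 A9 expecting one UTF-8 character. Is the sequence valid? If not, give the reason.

Leading byte 0xEF = 11101111 → 3-byte form.
Byte 2 is 0xD9 = 11011001, which is not 10xxxxxx — expected a continuation byte.

invalid (non-continuation byte where continuation expected)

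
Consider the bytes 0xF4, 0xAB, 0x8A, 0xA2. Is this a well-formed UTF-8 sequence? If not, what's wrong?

Leading byte 0xF4 = 11110100 → 4-byte form.
Payload = 0x12B2A2, which exceeds U+10FFFF, the maximum Unicode code point. (Leading bytes F5–FF, or F4 followed by ≥ 0x90, are invalid.)

invalid (encodes a value above U+10FFFF)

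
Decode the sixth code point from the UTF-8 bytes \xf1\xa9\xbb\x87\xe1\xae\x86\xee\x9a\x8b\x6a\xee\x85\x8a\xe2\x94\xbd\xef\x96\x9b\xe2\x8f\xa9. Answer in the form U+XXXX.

U+253D

Offset 0: leading byte 0xF1 = 11110001 → 4-byte char #1 = F1 A9 BB 87.
Offset 4: leading byte 0xE1 = 11100001 → 3-byte char #2 = E1 AE 86.
Offset 7: leading byte 0xEE = 11101110 → 3-byte char #3 = EE 9A 8B.
Offset 10: leading byte 0x6A = 01101010 → 1-byte char #4 = 6A.
Offset 11: leading byte 0xEE = 11101110 → 3-byte char #5 = EE 85 8A.
Offset 14: leading byte 0xE2 = 11100010 → 3-byte char #6 = E2 94 BD.
Leading byte 0xE2 = 11100010 matches 1110xxxx → 3-byte sequence.
Byte 1: 0xE2 = 11100010, payload 0010 (4 bits).
Byte 2: 0x94 = 10010100 (10xxxxxx ✓), payload 010100.
Byte 3: 0xBD = 10111101 (10xxxxxx ✓), payload 111101.
Concatenate: 0010010100111101 = 0x253D (16 bits → U+253D).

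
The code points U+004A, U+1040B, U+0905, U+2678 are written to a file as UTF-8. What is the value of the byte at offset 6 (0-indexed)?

0xA4

U+004A → 1-byte form 4A at offsets 0–0.
U+1040B → 4-byte form F0 90 90 8B at offsets 1–4.
U+0905 → 3-byte form E0 A4 85 at offsets 5–7.
Offset 6 falls in char 3's range; it's byte 2 of E0 A4 85 = 0xA4.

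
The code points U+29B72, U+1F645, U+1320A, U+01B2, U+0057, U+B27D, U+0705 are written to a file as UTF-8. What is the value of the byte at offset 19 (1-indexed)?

1-indexed offset 19 is 0-indexed offset 18.
U+29B72 → 4-byte form F0 A9 AD B2 at offsets 0–3.
U+1F645 → 4-byte form F0 9F 99 85 at offsets 4–7.
U+1320A → 4-byte form F0 93 88 8A at offsets 8–11.
U+01B2 → 2-byte form C6 B2 at offsets 12–13.
U+0057 → 1-byte form 57 at offsets 14–14.
U+B27D → 3-byte form EB 89 BD at offsets 15–17.
U+0705 → 2-byte form DC 85 at offsets 18–19.
Offset 18 falls in char 7's range; it's byte 1 of DC 85 = 0xDC.

0xDC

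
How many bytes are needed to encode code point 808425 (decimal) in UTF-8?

U+C55E9 = 0xC55E9. UTF-8 uses 1 byte below 0x80, 2 below 0x800, 3 below 0x10000, 4 up to 0x10FFFF. 0xC55E9 is in U+10000–U+10FFFF → 4 bytes.

4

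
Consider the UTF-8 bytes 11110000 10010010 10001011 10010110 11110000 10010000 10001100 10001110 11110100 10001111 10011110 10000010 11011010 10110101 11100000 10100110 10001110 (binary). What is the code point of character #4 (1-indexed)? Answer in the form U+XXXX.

U+06B5

Offset 0: leading byte 0xF0 = 11110000 → 4-byte char #1 = F0 92 8B 96.
Offset 4: leading byte 0xF0 = 11110000 → 4-byte char #2 = F0 90 8C 8E.
Offset 8: leading byte 0xF4 = 11110100 → 4-byte char #3 = F4 8F 9E 82.
Offset 12: leading byte 0xDA = 11011010 → 2-byte char #4 = DA B5.
Leading byte 0xDA = 11011010 matches 110xxxxx → 2-byte sequence.
Byte 1: 0xDA = 11011010, payload 11010 (5 bits).
Byte 2: 0xB5 = 10110101 (10xxxxxx ✓), payload 110101.
Concatenate: 11010110101 = 0x6B5 (11 bits → U+06B5).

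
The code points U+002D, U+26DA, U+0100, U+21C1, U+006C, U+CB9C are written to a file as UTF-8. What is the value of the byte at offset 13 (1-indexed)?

0x9C

1-indexed offset 13 is 0-indexed offset 12.
U+002D → 1-byte form 2D at offsets 0–0.
U+26DA → 3-byte form E2 9B 9A at offsets 1–3.
U+0100 → 2-byte form C4 80 at offsets 4–5.
U+21C1 → 3-byte form E2 87 81 at offsets 6–8.
U+006C → 1-byte form 6C at offsets 9–9.
U+CB9C → 3-byte form EC AE 9C at offsets 10–12.
Offset 12 falls in char 6's range; it's byte 3 of EC AE 9C = 0x9C.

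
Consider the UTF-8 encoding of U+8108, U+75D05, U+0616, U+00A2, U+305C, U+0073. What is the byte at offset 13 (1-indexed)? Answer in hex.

1-indexed offset 13 is 0-indexed offset 12.
U+8108 → 3-byte form E8 84 88 at offsets 0–2.
U+75D05 → 4-byte form F1 B5 B4 85 at offsets 3–6.
U+0616 → 2-byte form D8 96 at offsets 7–8.
U+00A2 → 2-byte form C2 A2 at offsets 9–10.
U+305C → 3-byte form E3 81 9C at offsets 11–13.
Offset 12 falls in char 5's range; it's byte 2 of E3 81 9C = 0x81.

0x81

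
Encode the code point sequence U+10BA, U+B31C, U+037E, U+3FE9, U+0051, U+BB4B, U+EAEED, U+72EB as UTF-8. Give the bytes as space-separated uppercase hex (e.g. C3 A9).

U+10BA: 3-byte form → E1 82 BA.
U+B31C: 3-byte form → EB 8C 9C.
U+037E: 2-byte form → CD BE.
U+3FE9: 3-byte form → E3 BF A9.
U+0051: 1-byte form → 51.
U+BB4B: 3-byte form → EB AD 8B.
U+EAEED: 4-byte form → F3 AA BB AD.
U+72EB: 3-byte form → E7 8B AB.
Concatenated (22 bytes): E1 82 BA EB 8C 9C CD BE E3 BF A9 51 EB AD 8B F3 AA BB AD E7 8B AB.

E1 82 BA EB 8C 9C CD BE E3 BF A9 51 EB AD 8B F3 AA BB AD E7 8B AB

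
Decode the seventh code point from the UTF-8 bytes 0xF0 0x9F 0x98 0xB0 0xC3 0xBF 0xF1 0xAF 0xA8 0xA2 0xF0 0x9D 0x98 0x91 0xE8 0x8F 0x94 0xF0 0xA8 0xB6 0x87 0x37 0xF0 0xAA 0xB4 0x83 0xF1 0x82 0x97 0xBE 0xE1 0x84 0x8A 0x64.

Offset 0: leading byte 0xF0 = 11110000 → 4-byte char #1 = F0 9F 98 B0.
Offset 4: leading byte 0xC3 = 11000011 → 2-byte char #2 = C3 BF.
Offset 6: leading byte 0xF1 = 11110001 → 4-byte char #3 = F1 AF A8 A2.
Offset 10: leading byte 0xF0 = 11110000 → 4-byte char #4 = F0 9D 98 91.
Offset 14: leading byte 0xE8 = 11101000 → 3-byte char #5 = E8 8F 94.
Offset 17: leading byte 0xF0 = 11110000 → 4-byte char #6 = F0 A8 B6 87.
Offset 21: leading byte 0x37 = 00110111 → 1-byte char #7 = 37.
Leading byte 0x37 = 00110111 matches 0xxxxxxx → 1-byte sequence.
Byte 1: 0x37 = 00110111, payload 0110111 (7 bits).
Concatenate: 0110111 = 0x37 (7 bits → U+0037).

U+0037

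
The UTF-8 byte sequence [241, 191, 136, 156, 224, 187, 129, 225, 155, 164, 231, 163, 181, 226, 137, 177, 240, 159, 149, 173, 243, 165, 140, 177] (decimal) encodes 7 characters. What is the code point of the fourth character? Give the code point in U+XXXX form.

Offset 0: leading byte 0xF1 = 11110001 → 4-byte char #1 = F1 BF 88 9C.
Offset 4: leading byte 0xE0 = 11100000 → 3-byte char #2 = E0 BB 81.
Offset 7: leading byte 0xE1 = 11100001 → 3-byte char #3 = E1 9B A4.
Offset 10: leading byte 0xE7 = 11100111 → 3-byte char #4 = E7 A3 B5.
Leading byte 0xE7 = 11100111 matches 1110xxxx → 3-byte sequence.
Byte 1: 0xE7 = 11100111, payload 0111 (4 bits).
Byte 2: 0xA3 = 10100011 (10xxxxxx ✓), payload 100011.
Byte 3: 0xB5 = 10110101 (10xxxxxx ✓), payload 110101.
Concatenate: 0111100011110101 = 0x78F5 (16 bits → U+78F5).

U+78F5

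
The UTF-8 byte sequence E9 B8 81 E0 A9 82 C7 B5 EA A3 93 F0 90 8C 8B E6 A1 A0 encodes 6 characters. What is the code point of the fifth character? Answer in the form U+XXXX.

U+1030B

Offset 0: leading byte 0xE9 = 11101001 → 3-byte char #1 = E9 B8 81.
Offset 3: leading byte 0xE0 = 11100000 → 3-byte char #2 = E0 A9 82.
Offset 6: leading byte 0xC7 = 11000111 → 2-byte char #3 = C7 B5.
Offset 8: leading byte 0xEA = 11101010 → 3-byte char #4 = EA A3 93.
Offset 11: leading byte 0xF0 = 11110000 → 4-byte char #5 = F0 90 8C 8B.
Leading byte 0xF0 = 11110000 matches 11110xxx → 4-byte sequence.
Byte 1: 0xF0 = 11110000, payload 000 (3 bits).
Byte 2: 0x90 = 10010000 (10xxxxxx ✓), payload 010000.
Byte 3: 0x8C = 10001100 (10xxxxxx ✓), payload 001100.
Byte 4: 0x8B = 10001011 (10xxxxxx ✓), payload 001011.
Concatenate: 000010000001100001011 = 0x1030B (21 bits → U+1030B).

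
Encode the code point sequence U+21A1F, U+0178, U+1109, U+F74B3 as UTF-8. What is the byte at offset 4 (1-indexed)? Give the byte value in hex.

1-indexed offset 4 is 0-indexed offset 3.
U+21A1F → 4-byte form F0 A1 A8 9F at offsets 0–3.
Offset 3 falls in char 1's range; it's byte 4 of F0 A1 A8 9F = 0x9F.

0x9F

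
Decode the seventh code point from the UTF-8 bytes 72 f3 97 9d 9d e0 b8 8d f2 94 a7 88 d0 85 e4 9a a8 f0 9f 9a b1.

Offset 0: leading byte 0x72 = 01110010 → 1-byte char #1 = 72.
Offset 1: leading byte 0xF3 = 11110011 → 4-byte char #2 = F3 97 9D 9D.
Offset 5: leading byte 0xE0 = 11100000 → 3-byte char #3 = E0 B8 8D.
Offset 8: leading byte 0xF2 = 11110010 → 4-byte char #4 = F2 94 A7 88.
Offset 12: leading byte 0xD0 = 11010000 → 2-byte char #5 = D0 85.
Offset 14: leading byte 0xE4 = 11100100 → 3-byte char #6 = E4 9A A8.
Offset 17: leading byte 0xF0 = 11110000 → 4-byte char #7 = F0 9F 9A B1.
Leading byte 0xF0 = 11110000 matches 11110xxx → 4-byte sequence.
Byte 1: 0xF0 = 11110000, payload 000 (3 bits).
Byte 2: 0x9F = 10011111 (10xxxxxx ✓), payload 011111.
Byte 3: 0x9A = 10011010 (10xxxxxx ✓), payload 011010.
Byte 4: 0xB1 = 10110001 (10xxxxxx ✓), payload 110001.
Concatenate: 000011111011010110001 = 0x1F6B1 (21 bits → U+1F6B1).

U+1F6B1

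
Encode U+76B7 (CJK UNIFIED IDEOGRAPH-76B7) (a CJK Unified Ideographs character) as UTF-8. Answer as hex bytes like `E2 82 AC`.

U+76B7 = 0x76B7 = 30391 decimal. In range U+0800–U+FFFF → 3-byte form: 1110xxxx 10xxxxxx 10xxxxxx.
Binary (16 bits): 0111011010110111.
Split 4+6+6: 0111 | 011010 | 110111.
Byte 1: 11100111 = 0xE7.
Byte 2: 10011010 = 0x9A.
Byte 3: 10110111 = 0xB7.

E7 9A B7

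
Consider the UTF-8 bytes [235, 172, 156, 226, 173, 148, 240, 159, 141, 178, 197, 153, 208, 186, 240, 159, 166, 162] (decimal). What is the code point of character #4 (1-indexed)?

U+0159

Offset 0: leading byte 0xEB = 11101011 → 3-byte char #1 = EB AC 9C.
Offset 3: leading byte 0xE2 = 11100010 → 3-byte char #2 = E2 AD 94.
Offset 6: leading byte 0xF0 = 11110000 → 4-byte char #3 = F0 9F 8D B2.
Offset 10: leading byte 0xC5 = 11000101 → 2-byte char #4 = C5 99.
Leading byte 0xC5 = 11000101 matches 110xxxxx → 2-byte sequence.
Byte 1: 0xC5 = 11000101, payload 00101 (5 bits).
Byte 2: 0x99 = 10011001 (10xxxxxx ✓), payload 011001.
Concatenate: 00101011001 = 0x159 (11 bits → U+0159).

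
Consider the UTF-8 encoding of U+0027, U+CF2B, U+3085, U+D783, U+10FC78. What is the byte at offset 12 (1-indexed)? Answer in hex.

0x8F

1-indexed offset 12 is 0-indexed offset 11.
U+0027 → 1-byte form 27 at offsets 0–0.
U+CF2B → 3-byte form EC BC AB at offsets 1–3.
U+3085 → 3-byte form E3 82 85 at offsets 4–6.
U+D783 → 3-byte form ED 9E 83 at offsets 7–9.
U+10FC78 → 4-byte form F4 8F B1 B8 at offsets 10–13.
Offset 11 falls in char 5's range; it's byte 2 of F4 8F B1 B8 = 0x8F.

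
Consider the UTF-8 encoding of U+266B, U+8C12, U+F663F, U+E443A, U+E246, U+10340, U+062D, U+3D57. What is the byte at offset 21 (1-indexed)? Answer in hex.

1-indexed offset 21 is 0-indexed offset 20.
U+266B → 3-byte form E2 99 AB at offsets 0–2.
U+8C12 → 3-byte form E8 B0 92 at offsets 3–5.
U+F663F → 4-byte form F3 B6 98 BF at offsets 6–9.
U+E443A → 4-byte form F3 A4 90 BA at offsets 10–13.
U+E246 → 3-byte form EE 89 86 at offsets 14–16.
U+10340 → 4-byte form F0 90 8D 80 at offsets 17–20.
Offset 20 falls in char 6's range; it's byte 4 of F0 90 8D 80 = 0x80.

0x80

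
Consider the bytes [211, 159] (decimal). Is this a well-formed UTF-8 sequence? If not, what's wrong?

Leading byte 0xD3 = 11010011 → 2-byte form.
Continuation bytes 0x9F=10011111 all match 10xxxxxx.
Decoded value 0x4DF is ≥ 0x80 (shortest form) and not a surrogate.

valid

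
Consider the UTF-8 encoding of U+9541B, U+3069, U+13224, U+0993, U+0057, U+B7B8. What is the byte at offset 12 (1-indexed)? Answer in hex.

0xE0

1-indexed offset 12 is 0-indexed offset 11.
U+9541B → 4-byte form F2 95 90 9B at offsets 0–3.
U+3069 → 3-byte form E3 81 A9 at offsets 4–6.
U+13224 → 4-byte form F0 93 88 A4 at offsets 7–10.
U+0993 → 3-byte form E0 A6 93 at offsets 11–13.
Offset 11 falls in char 4's range; it's byte 1 of E0 A6 93 = 0xE0.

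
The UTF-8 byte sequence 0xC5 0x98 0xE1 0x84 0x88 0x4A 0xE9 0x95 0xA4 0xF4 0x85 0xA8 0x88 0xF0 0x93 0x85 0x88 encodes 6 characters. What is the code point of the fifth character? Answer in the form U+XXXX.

Offset 0: leading byte 0xC5 = 11000101 → 2-byte char #1 = C5 98.
Offset 2: leading byte 0xE1 = 11100001 → 3-byte char #2 = E1 84 88.
Offset 5: leading byte 0x4A = 01001010 → 1-byte char #3 = 4A.
Offset 6: leading byte 0xE9 = 11101001 → 3-byte char #4 = E9 95 A4.
Offset 9: leading byte 0xF4 = 11110100 → 4-byte char #5 = F4 85 A8 88.
Leading byte 0xF4 = 11110100 matches 11110xxx → 4-byte sequence.
Byte 1: 0xF4 = 11110100, payload 100 (3 bits).
Byte 2: 0x85 = 10000101 (10xxxxxx ✓), payload 000101.
Byte 3: 0xA8 = 10101000 (10xxxxxx ✓), payload 101000.
Byte 4: 0x88 = 10001000 (10xxxxxx ✓), payload 001000.
Concatenate: 100000101101000001000 = 0x105A08 (21 bits → U+105A08).

U+105A08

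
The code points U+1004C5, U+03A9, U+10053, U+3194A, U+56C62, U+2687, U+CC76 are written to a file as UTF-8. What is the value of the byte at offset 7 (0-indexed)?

U+1004C5 → 4-byte form F4 80 93 85 at offsets 0–3.
U+03A9 → 2-byte form CE A9 at offsets 4–5.
U+10053 → 4-byte form F0 90 81 93 at offsets 6–9.
Offset 7 falls in char 3's range; it's byte 2 of F0 90 81 93 = 0x90.

0x90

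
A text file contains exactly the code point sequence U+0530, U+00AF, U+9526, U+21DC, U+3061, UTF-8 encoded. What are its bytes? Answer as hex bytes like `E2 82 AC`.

U+0530: 2-byte form → D4 B0.
U+00AF: 2-byte form → C2 AF.
U+9526: 3-byte form → E9 94 A6.
U+21DC: 3-byte form → E2 87 9C.
U+3061: 3-byte form → E3 81 A1.
Concatenated (13 bytes): D4 B0 C2 AF E9 94 A6 E2 87 9C E3 81 A1.

D4 B0 C2 AF E9 94 A6 E2 87 9C E3 81 A1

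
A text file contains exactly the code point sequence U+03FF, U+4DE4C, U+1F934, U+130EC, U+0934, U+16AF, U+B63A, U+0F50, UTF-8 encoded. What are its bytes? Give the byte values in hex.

U+03FF: 2-byte form → CF BF.
U+4DE4C: 4-byte form → F1 8D B9 8C.
U+1F934: 4-byte form → F0 9F A4 B4.
U+130EC: 4-byte form → F0 93 83 AC.
U+0934: 3-byte form → E0 A4 B4.
U+16AF: 3-byte form → E1 9A AF.
U+B63A: 3-byte form → EB 98 BA.
U+0F50: 3-byte form → E0 BD 90.
Concatenated (26 bytes): CF BF F1 8D B9 8C F0 9F A4 B4 F0 93 83 AC E0 A4 B4 E1 9A AF EB 98 BA E0 BD 90.

CF BF F1 8D B9 8C F0 9F A4 B4 F0 93 83 AC E0 A4 B4 E1 9A AF EB 98 BA E0 BD 90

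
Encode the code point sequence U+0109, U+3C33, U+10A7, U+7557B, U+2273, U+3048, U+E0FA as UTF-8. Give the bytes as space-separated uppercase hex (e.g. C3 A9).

U+0109: 2-byte form → C4 89.
U+3C33: 3-byte form → E3 B0 B3.
U+10A7: 3-byte form → E1 82 A7.
U+7557B: 4-byte form → F1 B5 95 BB.
U+2273: 3-byte form → E2 89 B3.
U+3048: 3-byte form → E3 81 88.
U+E0FA: 3-byte form → EE 83 BA.
Concatenated (21 bytes): C4 89 E3 B0 B3 E1 82 A7 F1 B5 95 BB E2 89 B3 E3 81 88 EE 83 BA.

C4 89 E3 B0 B3 E1 82 A7 F1 B5 95 BB E2 89 B3 E3 81 88 EE 83 BA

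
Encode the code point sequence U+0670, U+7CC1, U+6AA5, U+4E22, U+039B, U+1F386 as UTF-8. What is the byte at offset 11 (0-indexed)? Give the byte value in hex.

U+0670 → 2-byte form D9 B0 at offsets 0–1.
U+7CC1 → 3-byte form E7 B3 81 at offsets 2–4.
U+6AA5 → 3-byte form E6 AA A5 at offsets 5–7.
U+4E22 → 3-byte form E4 B8 A2 at offsets 8–10.
U+039B → 2-byte form CE 9B at offsets 11–12.
Offset 11 falls in char 5's range; it's byte 1 of CE 9B = 0xCE.

0xCE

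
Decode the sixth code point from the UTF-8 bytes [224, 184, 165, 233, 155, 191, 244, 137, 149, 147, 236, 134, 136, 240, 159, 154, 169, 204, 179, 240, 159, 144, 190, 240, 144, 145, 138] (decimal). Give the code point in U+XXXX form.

Offset 0: leading byte 0xE0 = 11100000 → 3-byte char #1 = E0 B8 A5.
Offset 3: leading byte 0xE9 = 11101001 → 3-byte char #2 = E9 9B BF.
Offset 6: leading byte 0xF4 = 11110100 → 4-byte char #3 = F4 89 95 93.
Offset 10: leading byte 0xEC = 11101100 → 3-byte char #4 = EC 86 88.
Offset 13: leading byte 0xF0 = 11110000 → 4-byte char #5 = F0 9F 9A A9.
Offset 17: leading byte 0xCC = 11001100 → 2-byte char #6 = CC B3.
Leading byte 0xCC = 11001100 matches 110xxxxx → 2-byte sequence.
Byte 1: 0xCC = 11001100, payload 01100 (5 bits).
Byte 2: 0xB3 = 10110011 (10xxxxxx ✓), payload 110011.
Concatenate: 01100110011 = 0x333 (11 bits → U+0333).

U+0333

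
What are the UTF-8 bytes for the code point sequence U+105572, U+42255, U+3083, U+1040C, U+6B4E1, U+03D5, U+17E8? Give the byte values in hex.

U+105572: 4-byte form → F4 85 95 B2.
U+42255: 4-byte form → F1 82 89 95.
U+3083: 3-byte form → E3 82 83.
U+1040C: 4-byte form → F0 90 90 8C.
U+6B4E1: 4-byte form → F1 AB 93 A1.
U+03D5: 2-byte form → CF 95.
U+17E8: 3-byte form → E1 9F A8.
Concatenated (24 bytes): F4 85 95 B2 F1 82 89 95 E3 82 83 F0 90 90 8C F1 AB 93 A1 CF 95 E1 9F A8.

F4 85 95 B2 F1 82 89 95 E3 82 83 F0 90 90 8C F1 AB 93 A1 CF 95 E1 9F A8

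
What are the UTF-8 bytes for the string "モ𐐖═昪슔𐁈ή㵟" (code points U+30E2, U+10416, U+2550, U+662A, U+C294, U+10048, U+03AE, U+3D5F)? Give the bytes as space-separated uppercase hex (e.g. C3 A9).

E3 83 A2 F0 90 90 96 E2 95 90 E6 98 AA EC 8A 94 F0 90 81 88 CE AE E3 B5 9F

U+30E2: 3-byte form → E3 83 A2.
U+10416: 4-byte form → F0 90 90 96.
U+2550: 3-byte form → E2 95 90.
U+662A: 3-byte form → E6 98 AA.
U+C294: 3-byte form → EC 8A 94.
U+10048: 4-byte form → F0 90 81 88.
U+03AE: 2-byte form → CE AE.
U+3D5F: 3-byte form → E3 B5 9F.
Concatenated (25 bytes): E3 83 A2 F0 90 90 96 E2 95 90 E6 98 AA EC 8A 94 F0 90 81 88 CE AE E3 B5 9F.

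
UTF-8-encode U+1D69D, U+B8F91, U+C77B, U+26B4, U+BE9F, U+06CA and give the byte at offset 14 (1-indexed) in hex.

1-indexed offset 14 is 0-indexed offset 13.
U+1D69D → 4-byte form F0 9D 9A 9D at offsets 0–3.
U+B8F91 → 4-byte form F2 B8 BE 91 at offsets 4–7.
U+C77B → 3-byte form EC 9D BB at offsets 8–10.
U+26B4 → 3-byte form E2 9A B4 at offsets 11–13.
Offset 13 falls in char 4's range; it's byte 3 of E2 9A B4 = 0xB4.

0xB4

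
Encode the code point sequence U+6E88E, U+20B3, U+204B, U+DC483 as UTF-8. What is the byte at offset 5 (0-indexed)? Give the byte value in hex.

U+6E88E → 4-byte form F1 AE A2 8E at offsets 0–3.
U+20B3 → 3-byte form E2 82 B3 at offsets 4–6.
Offset 5 falls in char 2's range; it's byte 2 of E2 82 B3 = 0x82.

0x82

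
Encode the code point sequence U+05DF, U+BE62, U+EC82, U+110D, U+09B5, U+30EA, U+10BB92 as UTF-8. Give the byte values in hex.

U+05DF: 2-byte form → D7 9F.
U+BE62: 3-byte form → EB B9 A2.
U+EC82: 3-byte form → EE B2 82.
U+110D: 3-byte form → E1 84 8D.
U+09B5: 3-byte form → E0 A6 B5.
U+30EA: 3-byte form → E3 83 AA.
U+10BB92: 4-byte form → F4 8B AE 92.
Concatenated (21 bytes): D7 9F EB B9 A2 EE B2 82 E1 84 8D E0 A6 B5 E3 83 AA F4 8B AE 92.

D7 9F EB B9 A2 EE B2 82 E1 84 8D E0 A6 B5 E3 83 AA F4 8B AE 92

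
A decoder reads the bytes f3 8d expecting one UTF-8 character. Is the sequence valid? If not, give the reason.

invalid (sequence truncated)

Leading byte 0xF3 = 11110011 → 4-byte form, but only 2 bytes are present.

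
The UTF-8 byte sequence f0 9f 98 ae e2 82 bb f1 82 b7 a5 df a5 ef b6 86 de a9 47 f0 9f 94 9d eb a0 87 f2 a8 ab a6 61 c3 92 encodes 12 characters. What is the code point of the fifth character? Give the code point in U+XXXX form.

U+FD86

Offset 0: leading byte 0xF0 = 11110000 → 4-byte char #1 = F0 9F 98 AE.
Offset 4: leading byte 0xE2 = 11100010 → 3-byte char #2 = E2 82 BB.
Offset 7: leading byte 0xF1 = 11110001 → 4-byte char #3 = F1 82 B7 A5.
Offset 11: leading byte 0xDF = 11011111 → 2-byte char #4 = DF A5.
Offset 13: leading byte 0xEF = 11101111 → 3-byte char #5 = EF B6 86.
Leading byte 0xEF = 11101111 matches 1110xxxx → 3-byte sequence.
Byte 1: 0xEF = 11101111, payload 1111 (4 bits).
Byte 2: 0xB6 = 10110110 (10xxxxxx ✓), payload 110110.
Byte 3: 0x86 = 10000110 (10xxxxxx ✓), payload 000110.
Concatenate: 1111110110000110 = 0xFD86 (16 bits → U+FD86).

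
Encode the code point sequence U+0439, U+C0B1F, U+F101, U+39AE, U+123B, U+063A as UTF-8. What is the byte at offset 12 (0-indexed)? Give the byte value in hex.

0xE1

U+0439 → 2-byte form D0 B9 at offsets 0–1.
U+C0B1F → 4-byte form F3 80 AC 9F at offsets 2–5.
U+F101 → 3-byte form EF 84 81 at offsets 6–8.
U+39AE → 3-byte form E3 A6 AE at offsets 9–11.
U+123B → 3-byte form E1 88 BB at offsets 12–14.
Offset 12 falls in char 5's range; it's byte 1 of E1 88 BB = 0xE1.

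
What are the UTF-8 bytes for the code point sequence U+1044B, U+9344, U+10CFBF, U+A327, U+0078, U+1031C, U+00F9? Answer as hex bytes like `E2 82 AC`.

U+1044B: 4-byte form → F0 90 91 8B.
U+9344: 3-byte form → E9 8D 84.
U+10CFBF: 4-byte form → F4 8C BE BF.
U+A327: 3-byte form → EA 8C A7.
U+0078: 1-byte form → 78.
U+1031C: 4-byte form → F0 90 8C 9C.
U+00F9: 2-byte form → C3 B9.
Concatenated (21 bytes): F0 90 91 8B E9 8D 84 F4 8C BE BF EA 8C A7 78 F0 90 8C 9C C3 B9.

F0 90 91 8B E9 8D 84 F4 8C BE BF EA 8C A7 78 F0 90 8C 9C C3 B9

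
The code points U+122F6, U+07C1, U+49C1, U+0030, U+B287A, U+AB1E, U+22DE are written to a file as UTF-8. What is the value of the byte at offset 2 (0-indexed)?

0x8B

U+122F6 → 4-byte form F0 92 8B B6 at offsets 0–3.
Offset 2 falls in char 1's range; it's byte 3 of F0 92 8B B6 = 0x8B.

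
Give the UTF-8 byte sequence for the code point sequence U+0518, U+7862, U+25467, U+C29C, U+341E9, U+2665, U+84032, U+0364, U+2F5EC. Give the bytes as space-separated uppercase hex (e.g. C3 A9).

U+0518: 2-byte form → D4 98.
U+7862: 3-byte form → E7 A1 A2.
U+25467: 4-byte form → F0 A5 91 A7.
U+C29C: 3-byte form → EC 8A 9C.
U+341E9: 4-byte form → F0 B4 87 A9.
U+2665: 3-byte form → E2 99 A5.
U+84032: 4-byte form → F2 84 80 B2.
U+0364: 2-byte form → CD A4.
U+2F5EC: 4-byte form → F0 AF 97 AC.
Concatenated (29 bytes): D4 98 E7 A1 A2 F0 A5 91 A7 EC 8A 9C F0 B4 87 A9 E2 99 A5 F2 84 80 B2 CD A4 F0 AF 97 AC.

D4 98 E7 A1 A2 F0 A5 91 A7 EC 8A 9C F0 B4 87 A9 E2 99 A5 F2 84 80 B2 CD A4 F0 AF 97 AC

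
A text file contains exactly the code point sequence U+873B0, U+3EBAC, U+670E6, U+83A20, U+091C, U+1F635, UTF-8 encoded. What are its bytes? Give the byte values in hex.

U+873B0: 4-byte form → F2 87 8E B0.
U+3EBAC: 4-byte form → F0 BE AE AC.
U+670E6: 4-byte form → F1 A7 83 A6.
U+83A20: 4-byte form → F2 83 A8 A0.
U+091C: 3-byte form → E0 A4 9C.
U+1F635: 4-byte form → F0 9F 98 B5.
Concatenated (23 bytes): F2 87 8E B0 F0 BE AE AC F1 A7 83 A6 F2 83 A8 A0 E0 A4 9C F0 9F 98 B5.

F2 87 8E B0 F0 BE AE AC F1 A7 83 A6 F2 83 A8 A0 E0 A4 9C F0 9F 98 B5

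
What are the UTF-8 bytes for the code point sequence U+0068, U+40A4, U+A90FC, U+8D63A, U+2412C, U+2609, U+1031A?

68 E4 82 A4 F2 A9 83 BC F2 8D 98 BA F0 A4 84 AC E2 98 89 F0 90 8C 9A

U+0068: 1-byte form → 68.
U+40A4: 3-byte form → E4 82 A4.
U+A90FC: 4-byte form → F2 A9 83 BC.
U+8D63A: 4-byte form → F2 8D 98 BA.
U+2412C: 4-byte form → F0 A4 84 AC.
U+2609: 3-byte form → E2 98 89.
U+1031A: 4-byte form → F0 90 8C 9A.
Concatenated (23 bytes): 68 E4 82 A4 F2 A9 83 BC F2 8D 98 BA F0 A4 84 AC E2 98 89 F0 90 8C 9A.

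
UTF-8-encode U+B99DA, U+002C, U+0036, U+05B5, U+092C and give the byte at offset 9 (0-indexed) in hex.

0xA4

U+B99DA → 4-byte form F2 B9 A7 9A at offsets 0–3.
U+002C → 1-byte form 2C at offsets 4–4.
U+0036 → 1-byte form 36 at offsets 5–5.
U+05B5 → 2-byte form D6 B5 at offsets 6–7.
U+092C → 3-byte form E0 A4 AC at offsets 8–10.
Offset 9 falls in char 5's range; it's byte 2 of E0 A4 AC = 0xA4.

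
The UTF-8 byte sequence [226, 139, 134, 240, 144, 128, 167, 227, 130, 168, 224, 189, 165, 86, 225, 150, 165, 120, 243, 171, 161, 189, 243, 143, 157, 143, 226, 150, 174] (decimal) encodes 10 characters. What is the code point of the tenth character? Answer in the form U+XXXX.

U+25AE

Offset 0: leading byte 0xE2 = 11100010 → 3-byte char #1 = E2 8B 86.
Offset 3: leading byte 0xF0 = 11110000 → 4-byte char #2 = F0 90 80 A7.
Offset 7: leading byte 0xE3 = 11100011 → 3-byte char #3 = E3 82 A8.
Offset 10: leading byte 0xE0 = 11100000 → 3-byte char #4 = E0 BD A5.
Offset 13: leading byte 0x56 = 01010110 → 1-byte char #5 = 56.
Offset 14: leading byte 0xE1 = 11100001 → 3-byte char #6 = E1 96 A5.
Offset 17: leading byte 0x78 = 01111000 → 1-byte char #7 = 78.
Offset 18: leading byte 0xF3 = 11110011 → 4-byte char #8 = F3 AB A1 BD.
Offset 22: leading byte 0xF3 = 11110011 → 4-byte char #9 = F3 8F 9D 8F.
Offset 26: leading byte 0xE2 = 11100010 → 3-byte char #10 = E2 96 AE.
Leading byte 0xE2 = 11100010 matches 1110xxxx → 3-byte sequence.
Byte 1: 0xE2 = 11100010, payload 0010 (4 bits).
Byte 2: 0x96 = 10010110 (10xxxxxx ✓), payload 010110.
Byte 3: 0xAE = 10101110 (10xxxxxx ✓), payload 101110.
Concatenate: 0010010110101110 = 0x25AE (16 bits → U+25AE).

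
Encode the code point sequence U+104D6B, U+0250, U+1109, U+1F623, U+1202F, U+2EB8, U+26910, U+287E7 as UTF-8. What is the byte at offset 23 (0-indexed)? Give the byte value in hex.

U+104D6B → 4-byte form F4 84 B5 AB at offsets 0–3.
U+0250 → 2-byte form C9 90 at offsets 4–5.
U+1109 → 3-byte form E1 84 89 at offsets 6–8.
U+1F623 → 4-byte form F0 9F 98 A3 at offsets 9–12.
U+1202F → 4-byte form F0 92 80 AF at offsets 13–16.
U+2EB8 → 3-byte form E2 BA B8 at offsets 17–19.
U+26910 → 4-byte form F0 A6 A4 90 at offsets 20–23.
Offset 23 falls in char 7's range; it's byte 4 of F0 A6 A4 90 = 0x90.

0x90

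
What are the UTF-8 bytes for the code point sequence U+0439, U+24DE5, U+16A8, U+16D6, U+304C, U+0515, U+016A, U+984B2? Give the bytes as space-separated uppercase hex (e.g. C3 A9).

D0 B9 F0 A4 B7 A5 E1 9A A8 E1 9B 96 E3 81 8C D4 95 C5 AA F2 98 92 B2

U+0439: 2-byte form → D0 B9.
U+24DE5: 4-byte form → F0 A4 B7 A5.
U+16A8: 3-byte form → E1 9A A8.
U+16D6: 3-byte form → E1 9B 96.
U+304C: 3-byte form → E3 81 8C.
U+0515: 2-byte form → D4 95.
U+016A: 2-byte form → C5 AA.
U+984B2: 4-byte form → F2 98 92 B2.
Concatenated (23 bytes): D0 B9 F0 A4 B7 A5 E1 9A A8 E1 9B 96 E3 81 8C D4 95 C5 AA F2 98 92 B2.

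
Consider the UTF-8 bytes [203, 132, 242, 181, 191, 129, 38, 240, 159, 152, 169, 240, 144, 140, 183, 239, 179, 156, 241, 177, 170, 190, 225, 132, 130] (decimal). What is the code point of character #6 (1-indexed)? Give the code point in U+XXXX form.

U+FCDC

Offset 0: leading byte 0xCB = 11001011 → 2-byte char #1 = CB 84.
Offset 2: leading byte 0xF2 = 11110010 → 4-byte char #2 = F2 B5 BF 81.
Offset 6: leading byte 0x26 = 00100110 → 1-byte char #3 = 26.
Offset 7: leading byte 0xF0 = 11110000 → 4-byte char #4 = F0 9F 98 A9.
Offset 11: leading byte 0xF0 = 11110000 → 4-byte char #5 = F0 90 8C B7.
Offset 15: leading byte 0xEF = 11101111 → 3-byte char #6 = EF B3 9C.
Leading byte 0xEF = 11101111 matches 1110xxxx → 3-byte sequence.
Byte 1: 0xEF = 11101111, payload 1111 (4 bits).
Byte 2: 0xB3 = 10110011 (10xxxxxx ✓), payload 110011.
Byte 3: 0x9C = 10011100 (10xxxxxx ✓), payload 011100.
Concatenate: 1111110011011100 = 0xFCDC (16 bits → U+FCDC).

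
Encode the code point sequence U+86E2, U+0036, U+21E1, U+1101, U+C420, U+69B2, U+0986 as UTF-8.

U+86E2: 3-byte form → E8 9B A2.
U+0036: 1-byte form → 36.
U+21E1: 3-byte form → E2 87 A1.
U+1101: 3-byte form → E1 84 81.
U+C420: 3-byte form → EC 90 A0.
U+69B2: 3-byte form → E6 A6 B2.
U+0986: 3-byte form → E0 A6 86.
Concatenated (19 bytes): E8 9B A2 36 E2 87 A1 E1 84 81 EC 90 A0 E6 A6 B2 E0 A6 86.

E8 9B A2 36 E2 87 A1 E1 84 81 EC 90 A0 E6 A6 B2 E0 A6 86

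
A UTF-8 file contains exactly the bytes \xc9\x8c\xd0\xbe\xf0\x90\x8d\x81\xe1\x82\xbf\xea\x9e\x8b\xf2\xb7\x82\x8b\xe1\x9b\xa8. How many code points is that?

7

Byte at offset 0: 0xC9 = 11001001 → 2-byte char (#1). Advance 2.
Byte at offset 2: 0xD0 = 11010000 → 2-byte char (#2). Advance 2.
Byte at offset 4: 0xF0 = 11110000 → 4-byte char (#3). Advance 4.
Byte at offset 8: 0xE1 = 11100001 → 3-byte char (#4). Advance 3.
Byte at offset 11: 0xEA = 11101010 → 3-byte char (#5). Advance 3.
Byte at offset 14: 0xF2 = 11110010 → 4-byte char (#6). Advance 4.
Byte at offset 18: 0xE1 = 11100001 → 3-byte char (#7). Advance 3.
Reached end at offset 21 after 7 code points.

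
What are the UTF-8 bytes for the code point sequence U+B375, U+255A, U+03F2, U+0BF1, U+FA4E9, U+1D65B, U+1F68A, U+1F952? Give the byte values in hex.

U+B375: 3-byte form → EB 8D B5.
U+255A: 3-byte form → E2 95 9A.
U+03F2: 2-byte form → CF B2.
U+0BF1: 3-byte form → E0 AF B1.
U+FA4E9: 4-byte form → F3 BA 93 A9.
U+1D65B: 4-byte form → F0 9D 99 9B.
U+1F68A: 4-byte form → F0 9F 9A 8A.
U+1F952: 4-byte form → F0 9F A5 92.
Concatenated (27 bytes): EB 8D B5 E2 95 9A CF B2 E0 AF B1 F3 BA 93 A9 F0 9D 99 9B F0 9F 9A 8A F0 9F A5 92.

EB 8D B5 E2 95 9A CF B2 E0 AF B1 F3 BA 93 A9 F0 9D 99 9B F0 9F 9A 8A F0 9F A5 92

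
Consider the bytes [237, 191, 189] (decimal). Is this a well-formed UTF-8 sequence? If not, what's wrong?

invalid (encodes a surrogate (U+D800–U+DFFF))

Structurally a 3-byte sequence; payload = 0xDFFD.
But 0xDFFD is in U+D800–U+DFFF, the surrogate range. Surrogates are not Unicode scalar values and are forbidden in UTF-8.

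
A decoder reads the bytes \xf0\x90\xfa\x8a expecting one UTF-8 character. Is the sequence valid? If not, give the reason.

Leading byte 0xF0 = 11110000 → 4-byte form.
Byte 3 is 0xFA = 11111010, which is not 10xxxxxx — expected a continuation byte.

invalid (non-continuation byte where continuation expected)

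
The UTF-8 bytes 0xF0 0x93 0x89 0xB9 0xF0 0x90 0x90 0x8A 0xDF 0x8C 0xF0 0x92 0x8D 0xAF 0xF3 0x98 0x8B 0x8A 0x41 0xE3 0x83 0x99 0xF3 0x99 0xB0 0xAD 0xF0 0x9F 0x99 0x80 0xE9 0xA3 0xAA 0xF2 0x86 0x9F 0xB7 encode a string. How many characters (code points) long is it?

11

Byte at offset 0: 0xF0 = 11110000 → 4-byte char (#1). Advance 4.
Byte at offset 4: 0xF0 = 11110000 → 4-byte char (#2). Advance 4.
Byte at offset 8: 0xDF = 11011111 → 2-byte char (#3). Advance 2.
Byte at offset 10: 0xF0 = 11110000 → 4-byte char (#4). Advance 4.
Byte at offset 14: 0xF3 = 11110011 → 4-byte char (#5). Advance 4.
Byte at offset 18: 0x41 = 01000001 → 1-byte char (#6). Advance 1.
Byte at offset 19: 0xE3 = 11100011 → 3-byte char (#7). Advance 3.
Byte at offset 22: 0xF3 = 11110011 → 4-byte char (#8). Advance 4.
Byte at offset 26: 0xF0 = 11110000 → 4-byte char (#9). Advance 4.
Byte at offset 30: 0xE9 = 11101001 → 3-byte char (#10). Advance 3.
Byte at offset 33: 0xF2 = 11110010 → 4-byte char (#11). Advance 4.
Reached end at offset 37 after 11 code points.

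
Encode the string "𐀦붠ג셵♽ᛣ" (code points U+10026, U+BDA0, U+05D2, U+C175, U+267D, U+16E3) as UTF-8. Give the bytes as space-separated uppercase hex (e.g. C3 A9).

U+10026: 4-byte form → F0 90 80 A6.
U+BDA0: 3-byte form → EB B6 A0.
U+05D2: 2-byte form → D7 92.
U+C175: 3-byte form → EC 85 B5.
U+267D: 3-byte form → E2 99 BD.
U+16E3: 3-byte form → E1 9B A3.
Concatenated (18 bytes): F0 90 80 A6 EB B6 A0 D7 92 EC 85 B5 E2 99 BD E1 9B A3.

F0 90 80 A6 EB B6 A0 D7 92 EC 85 B5 E2 99 BD E1 9B A3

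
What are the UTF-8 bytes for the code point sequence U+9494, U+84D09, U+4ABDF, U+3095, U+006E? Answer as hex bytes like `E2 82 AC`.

U+9494: 3-byte form → E9 92 94.
U+84D09: 4-byte form → F2 84 B4 89.
U+4ABDF: 4-byte form → F1 8A AF 9F.
U+3095: 3-byte form → E3 82 95.
U+006E: 1-byte form → 6E.
Concatenated (15 bytes): E9 92 94 F2 84 B4 89 F1 8A AF 9F E3 82 95 6E.

E9 92 94 F2 84 B4 89 F1 8A AF 9F E3 82 95 6E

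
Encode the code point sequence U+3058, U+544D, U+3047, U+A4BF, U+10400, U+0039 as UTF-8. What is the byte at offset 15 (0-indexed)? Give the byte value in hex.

0x80

U+3058 → 3-byte form E3 81 98 at offsets 0–2.
U+544D → 3-byte form E5 91 8D at offsets 3–5.
U+3047 → 3-byte form E3 81 87 at offsets 6–8.
U+A4BF → 3-byte form EA 92 BF at offsets 9–11.
U+10400 → 4-byte form F0 90 90 80 at offsets 12–15.
Offset 15 falls in char 5's range; it's byte 4 of F0 90 90 80 = 0x80.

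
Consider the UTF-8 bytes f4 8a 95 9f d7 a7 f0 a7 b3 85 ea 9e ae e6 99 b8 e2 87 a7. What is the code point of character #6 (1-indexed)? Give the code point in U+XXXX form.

U+21E7

Offset 0: leading byte 0xF4 = 11110100 → 4-byte char #1 = F4 8A 95 9F.
Offset 4: leading byte 0xD7 = 11010111 → 2-byte char #2 = D7 A7.
Offset 6: leading byte 0xF0 = 11110000 → 4-byte char #3 = F0 A7 B3 85.
Offset 10: leading byte 0xEA = 11101010 → 3-byte char #4 = EA 9E AE.
Offset 13: leading byte 0xE6 = 11100110 → 3-byte char #5 = E6 99 B8.
Offset 16: leading byte 0xE2 = 11100010 → 3-byte char #6 = E2 87 A7.
Leading byte 0xE2 = 11100010 matches 1110xxxx → 3-byte sequence.
Byte 1: 0xE2 = 11100010, payload 0010 (4 bits).
Byte 2: 0x87 = 10000111 (10xxxxxx ✓), payload 000111.
Byte 3: 0xA7 = 10100111 (10xxxxxx ✓), payload 100111.
Concatenate: 0010000111100111 = 0x21E7 (16 bits → U+21E7).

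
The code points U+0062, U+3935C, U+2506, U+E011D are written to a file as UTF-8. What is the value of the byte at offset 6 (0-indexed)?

U+0062 → 1-byte form 62 at offsets 0–0.
U+3935C → 4-byte form F0 B9 8D 9C at offsets 1–4.
U+2506 → 3-byte form E2 94 86 at offsets 5–7.
Offset 6 falls in char 3's range; it's byte 2 of E2 94 86 = 0x94.

0x94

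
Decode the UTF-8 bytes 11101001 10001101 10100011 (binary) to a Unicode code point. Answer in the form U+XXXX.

U+9363

Leading byte 0xE9 = 11101001 matches 1110xxxx → 3-byte sequence.
Byte 1: 0xE9 = 11101001, payload 1001 (4 bits).
Byte 2: 0x8D = 10001101 (10xxxxxx ✓), payload 001101.
Byte 3: 0xA3 = 10100011 (10xxxxxx ✓), payload 100011.
Concatenate: 1001001101100011 = 0x9363 (16 bits → U+9363).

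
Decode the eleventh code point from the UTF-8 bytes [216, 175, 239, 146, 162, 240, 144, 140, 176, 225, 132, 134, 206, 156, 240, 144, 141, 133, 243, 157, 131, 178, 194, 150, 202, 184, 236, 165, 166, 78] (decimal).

U+004E

Offset 0: leading byte 0xD8 = 11011000 → 2-byte char #1 = D8 AF.
Offset 2: leading byte 0xEF = 11101111 → 3-byte char #2 = EF 92 A2.
Offset 5: leading byte 0xF0 = 11110000 → 4-byte char #3 = F0 90 8C B0.
Offset 9: leading byte 0xE1 = 11100001 → 3-byte char #4 = E1 84 86.
Offset 12: leading byte 0xCE = 11001110 → 2-byte char #5 = CE 9C.
Offset 14: leading byte 0xF0 = 11110000 → 4-byte char #6 = F0 90 8D 85.
Offset 18: leading byte 0xF3 = 11110011 → 4-byte char #7 = F3 9D 83 B2.
Offset 22: leading byte 0xC2 = 11000010 → 2-byte char #8 = C2 96.
Offset 24: leading byte 0xCA = 11001010 → 2-byte char #9 = CA B8.
Offset 26: leading byte 0xEC = 11101100 → 3-byte char #10 = EC A5 A6.
Offset 29: leading byte 0x4E = 01001110 → 1-byte char #11 = 4E.
Leading byte 0x4E = 01001110 matches 0xxxxxxx → 1-byte sequence.
Byte 1: 0x4E = 01001110, payload 1001110 (7 bits).
Concatenate: 1001110 = 0x4E (7 bits → U+004E).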